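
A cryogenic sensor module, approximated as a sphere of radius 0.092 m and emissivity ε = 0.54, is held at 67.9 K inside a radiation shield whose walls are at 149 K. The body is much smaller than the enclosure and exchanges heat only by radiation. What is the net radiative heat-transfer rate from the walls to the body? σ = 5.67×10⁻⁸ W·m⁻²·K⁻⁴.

P_net ≈ 1.54 W

For a small grey body in a large enclosure: P_net = εσA(T_body⁴ − T_wall⁴).
A = 4πr² = 0.1064 m²; T_body⁴ − T_wall⁴ = 2.126×10⁷ − 4.929×10⁸ = -4.716×10⁸ K⁴.
|P_net| = 0.54·5.67×10⁻⁸·0.1064·4.716×10⁸.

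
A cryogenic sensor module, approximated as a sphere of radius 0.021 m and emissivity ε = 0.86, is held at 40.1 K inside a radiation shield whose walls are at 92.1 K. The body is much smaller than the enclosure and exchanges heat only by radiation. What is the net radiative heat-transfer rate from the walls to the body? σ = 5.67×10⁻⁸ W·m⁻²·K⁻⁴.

For a small grey body in a large enclosure: P_net = εσA(T_body⁴ − T_wall⁴).
A = 4πr² = 0.005542 m²; T_body⁴ − T_wall⁴ = 2.586×10⁶ − 7.195×10⁷ = -6.937×10⁷ K⁴.
|P_net| = 0.86·5.67×10⁻⁸·0.005542·6.937×10⁷.

P_net ≈ 0.0187 W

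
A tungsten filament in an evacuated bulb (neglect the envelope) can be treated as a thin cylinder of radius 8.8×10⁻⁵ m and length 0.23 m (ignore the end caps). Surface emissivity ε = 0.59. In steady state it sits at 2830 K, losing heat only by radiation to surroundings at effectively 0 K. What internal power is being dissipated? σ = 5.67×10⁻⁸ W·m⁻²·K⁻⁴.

P ≈ 273 W

Steady state: P = εσA T⁴.
A = 2πrL = 1.272×10⁻⁴ m²; T⁴ = (2830)⁴ = 6.414×10¹³ K⁴.
P = 0.59 × 5.67×10⁻⁸ × 1.272×10⁻⁴ × 6.414×10¹³.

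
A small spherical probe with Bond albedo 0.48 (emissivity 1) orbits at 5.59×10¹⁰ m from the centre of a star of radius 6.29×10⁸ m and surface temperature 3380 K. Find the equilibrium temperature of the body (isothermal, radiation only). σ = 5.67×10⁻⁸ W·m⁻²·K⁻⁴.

T ≈ 215 K

The star's surface emits σT_*⁴; at distance d the flux is S = σT_*⁴(R_*/d)².
S = 5.67×10⁻⁸·(3380)⁴·(6.29×10⁸/5.59×10¹⁰)² = 937.0 W/m².
For an isothermal sphere T⁴ = (1−a)S/(4σ) = 2.148×10⁹ K⁴.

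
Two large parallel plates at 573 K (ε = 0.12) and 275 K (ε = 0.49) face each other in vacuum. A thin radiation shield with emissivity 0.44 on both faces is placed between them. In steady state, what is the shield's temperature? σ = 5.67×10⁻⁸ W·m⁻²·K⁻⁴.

In steady state the net flux on the hot side equals that on the cold side.
σ(T₁⁴−T_s⁴)/D₁ = σ(T_s⁴−T₂⁴)/D₂, with D₁ = 1/ε₁+1/ε_s−1 = 9.606, D₂ = 1/ε_s+1/ε₂−1 = 3.314.
Solve for T_s⁴: T_s⁴ = (D₂·T₁⁴ + D₁·T₂⁴)/(D₁+D₂) = 3.190×10¹⁰ K⁴.

T_s ≈ 423 K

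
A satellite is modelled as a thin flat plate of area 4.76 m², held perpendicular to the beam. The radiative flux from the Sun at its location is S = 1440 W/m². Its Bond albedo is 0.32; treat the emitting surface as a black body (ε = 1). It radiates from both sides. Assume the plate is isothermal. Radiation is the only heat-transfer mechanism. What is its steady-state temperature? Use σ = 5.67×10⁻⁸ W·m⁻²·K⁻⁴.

At equilibrium, absorbed power = emitted power.
Absorbing cross-section = A = 4.760 m²; emitting surface = 2A = 9.520 m² (ratio 2).
(1−a)S·A_cross = εσ·A_surf·T⁴  ⇒  T⁴ = (1−a)S/(2σ).
T⁴ = 0.680·1440/(2·5.67×10⁻⁸) = 8.635×10⁹ K⁴.
T = (8.635×10⁹)^(1/4).

T ≈ 305 K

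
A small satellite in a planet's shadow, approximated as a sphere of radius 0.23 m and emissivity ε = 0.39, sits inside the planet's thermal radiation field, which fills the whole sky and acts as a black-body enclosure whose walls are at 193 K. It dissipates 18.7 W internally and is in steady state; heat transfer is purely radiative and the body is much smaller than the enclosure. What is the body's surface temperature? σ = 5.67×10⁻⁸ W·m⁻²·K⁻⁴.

T ≈ 227 K

For a small grey body in a large enclosure, net radiated power = εσA(T⁴ − T_w⁴).
Steady state: P = εσA(T⁴ − T_w⁴) with A = 4πr² = 0.6648 m².
T⁴ = P/(εσA) + T_w⁴ = 18.7/(0.39·5.67×10⁻⁸·0.6648) + (193)⁴
    = 1.272×10⁹ + 1.387×10⁹ = 2.660×10⁹ K⁴.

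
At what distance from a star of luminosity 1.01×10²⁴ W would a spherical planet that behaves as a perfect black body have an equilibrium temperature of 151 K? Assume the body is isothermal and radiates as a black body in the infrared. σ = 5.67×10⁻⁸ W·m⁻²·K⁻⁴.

For an isothermal black-emitting sphere, (1−a)S·πr² = σ·4πr²·T⁴ ⇒ S = 4σT⁴/(1−a).
S = 4·5.67×10⁻⁸·(151)⁴/1.00 = 117.9 W/m².
Flux falls as S = L/(4πd²), so d = √(L/(4πS)) = √(1.01×10²⁴/(4π·117.9)).

d ≈ 2.61×10¹⁰ m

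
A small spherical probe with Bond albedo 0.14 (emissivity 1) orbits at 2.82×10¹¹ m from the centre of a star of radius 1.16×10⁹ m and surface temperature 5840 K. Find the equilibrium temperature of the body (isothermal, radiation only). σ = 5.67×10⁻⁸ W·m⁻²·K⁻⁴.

The star's surface emits σT_*⁴; at distance d the flux is S = σT_*⁴(R_*/d)².
S = 5.67×10⁻⁸·(5840)⁴·(1.16×10⁹/2.82×10¹¹)² = 1116 W/m².
For an isothermal sphere T⁴ = (1−a)S/(4σ) = 4.232×10⁹ K⁴.

T ≈ 255 K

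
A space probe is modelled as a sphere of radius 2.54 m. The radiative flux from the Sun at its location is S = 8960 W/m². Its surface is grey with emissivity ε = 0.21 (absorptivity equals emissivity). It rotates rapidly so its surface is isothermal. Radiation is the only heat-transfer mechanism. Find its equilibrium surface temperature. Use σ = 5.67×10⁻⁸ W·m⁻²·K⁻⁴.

T ≈ 446 K

At equilibrium, absorbed power = emitted power.
Absorbing cross-section = πr² = 20.27 m²; emitting surface = 4πr² = 81.07 m² (ratio 4).
εS·A_cross = εσ·A_surf·T⁴  ⇒  T⁴ = S/(4σ)   (ε cancels).
T⁴ = 8960/(4·5.67×10⁻⁸) = 3.951×10¹⁰ K⁴.
T = (3.951×10¹⁰)^(1/4).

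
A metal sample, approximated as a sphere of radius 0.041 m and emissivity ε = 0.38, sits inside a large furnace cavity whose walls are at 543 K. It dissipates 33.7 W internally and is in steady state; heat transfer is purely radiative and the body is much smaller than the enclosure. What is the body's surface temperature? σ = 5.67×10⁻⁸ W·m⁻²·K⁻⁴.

T ≈ 633 K

For a small grey body in a large enclosure, net radiated power = εσA(T⁴ − T_w⁴).
Steady state: P = εσA(T⁴ − T_w⁴) with A = 4πr² = 0.02112 m².
T⁴ = P/(εσA) + T_w⁴ = 33.7/(0.38·5.67×10⁻⁸·0.02112) + (543)⁴
    = 7.404×10¹⁰ + 8.694×10¹⁰ = 1.610×10¹¹ K⁴.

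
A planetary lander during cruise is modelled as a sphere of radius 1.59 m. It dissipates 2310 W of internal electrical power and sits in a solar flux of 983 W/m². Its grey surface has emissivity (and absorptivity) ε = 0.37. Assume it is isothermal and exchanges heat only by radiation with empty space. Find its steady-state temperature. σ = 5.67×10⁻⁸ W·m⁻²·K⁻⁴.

At steady state, absorbed solar power + internal power = radiated power.
Absorbed: α·S·A_cross = 0.37·983·7.942 = 2889 W (cross-section πr²).
Total input = 2889 + 2310 = 5199 W.
Radiated: εσ·A_surf·T⁴ with A_surf = 4πr² = 31.77 m².
T⁴ = 5199/(0.37·5.67×10⁻⁸·31.77) = 7.800×10⁹ K⁴.

T ≈ 297 K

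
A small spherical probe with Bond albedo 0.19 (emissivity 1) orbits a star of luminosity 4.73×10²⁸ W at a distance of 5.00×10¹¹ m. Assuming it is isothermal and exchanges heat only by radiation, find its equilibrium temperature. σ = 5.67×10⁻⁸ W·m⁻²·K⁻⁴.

First find the stellar flux at distance d: S = L/(4πd²) = 4.73×10²⁸/(4π·(5.00×10¹¹)²) = 15060 W/m².
For an isothermal sphere, absorbed (1−a)S·πr² = emitted σ·4πr²·T⁴, so T⁴ = (1−a)S/(4σ).
T⁴ = 0.810·15060/(4·5.67×10⁻⁸) = 5.377×10¹⁰ K⁴.

T ≈ 482 K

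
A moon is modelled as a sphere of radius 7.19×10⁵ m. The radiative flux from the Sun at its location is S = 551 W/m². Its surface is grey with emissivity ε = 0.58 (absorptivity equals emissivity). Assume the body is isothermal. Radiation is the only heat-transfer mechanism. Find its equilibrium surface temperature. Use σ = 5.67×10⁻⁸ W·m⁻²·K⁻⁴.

T ≈ 222 K

At equilibrium, absorbed power = emitted power.
Absorbing cross-section = πr² = 1.624×10¹² m²; emitting surface = 4πr² = 6.496×10¹² m² (ratio 4).
εS·A_cross = εσ·A_surf·T⁴  ⇒  T⁴ = S/(4σ)   (ε cancels).
T⁴ = 551/(4·5.67×10⁻⁸) = 2.429×10⁹ K⁴.
T = (2.429×10⁹)^(1/4).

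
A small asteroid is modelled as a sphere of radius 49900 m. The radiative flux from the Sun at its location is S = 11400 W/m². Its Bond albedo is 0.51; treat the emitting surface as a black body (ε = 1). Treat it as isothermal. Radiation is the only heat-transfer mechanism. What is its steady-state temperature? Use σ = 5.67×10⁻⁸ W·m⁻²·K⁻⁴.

At equilibrium, absorbed power = emitted power.
Absorbing cross-section = πr² = 7.823×10⁹ m²; emitting surface = 4πr² = 3.129×10¹⁰ m² (ratio 4).
(1−a)S·A_cross = εσ·A_surf·T⁴  ⇒  T⁴ = (1−a)S/(4σ).
T⁴ = 0.490·11400/(4·5.67×10⁻⁸) = 2.463×10¹⁰ K⁴.
T = (2.463×10¹⁰)^(1/4).

T ≈ 396 K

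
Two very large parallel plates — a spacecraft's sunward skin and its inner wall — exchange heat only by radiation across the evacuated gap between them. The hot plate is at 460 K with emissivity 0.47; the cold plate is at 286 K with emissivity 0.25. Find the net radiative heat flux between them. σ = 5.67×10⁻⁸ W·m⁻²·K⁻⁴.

q ≈ 421 W/m²

For two infinite grey parallel plates, q = σ(T₁⁴ − T₂⁴)/(1/ε₁ + 1/ε₂ − 1).
T₁⁴ − T₂⁴ = 4.477×10¹⁰ − 6.691×10⁹ = 3.808×10¹⁰ K⁴.
1/ε₁ + 1/ε₂ − 1 = 2.128 + 4.000 − 1 = 5.128.
q = 5.67×10⁻⁸ × 3.808×10¹⁰ / 5.128.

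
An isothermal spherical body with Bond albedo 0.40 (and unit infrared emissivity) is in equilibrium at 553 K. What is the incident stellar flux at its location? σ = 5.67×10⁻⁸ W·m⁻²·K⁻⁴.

(1−a)S·πr² = σ·4πr²·T⁴ ⇒ S = 4σT⁴/(1−a).
S = 4·5.67×10⁻⁸·9.352×10¹⁰/0.600.

S ≈ 35400 W/m²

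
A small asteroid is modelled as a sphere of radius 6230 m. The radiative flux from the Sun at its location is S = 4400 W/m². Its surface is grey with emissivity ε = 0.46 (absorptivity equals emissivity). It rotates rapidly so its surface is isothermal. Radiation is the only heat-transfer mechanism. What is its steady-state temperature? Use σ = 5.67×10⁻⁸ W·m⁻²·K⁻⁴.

T ≈ 373 K

At equilibrium, absorbed power = emitted power.
Absorbing cross-section = πr² = 1.219×10⁸ m²; emitting surface = 4πr² = 4.877×10⁸ m² (ratio 4).
εS·A_cross = εσ·A_surf·T⁴  ⇒  T⁴ = S/(4σ)   (ε cancels).
T⁴ = 4400/(4·5.67×10⁻⁸) = 1.940×10¹⁰ K⁴.
T = (1.940×10¹⁰)^(1/4).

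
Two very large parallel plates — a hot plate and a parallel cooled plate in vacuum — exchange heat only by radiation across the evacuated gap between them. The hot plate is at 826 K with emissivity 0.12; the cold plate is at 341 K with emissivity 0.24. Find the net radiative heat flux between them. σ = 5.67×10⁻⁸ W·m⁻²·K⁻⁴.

q ≈ 2230 W/m²

For two infinite grey parallel plates, q = σ(T₁⁴ − T₂⁴)/(1/ε₁ + 1/ε₂ − 1).
T₁⁴ − T₂⁴ = 4.655×10¹¹ − 1.352×10¹⁰ = 4.520×10¹¹ K⁴.
1/ε₁ + 1/ε₂ − 1 = 8.333 + 4.167 − 1 = 11.50.
q = 5.67×10⁻⁸ × 4.520×10¹¹ / 11.50.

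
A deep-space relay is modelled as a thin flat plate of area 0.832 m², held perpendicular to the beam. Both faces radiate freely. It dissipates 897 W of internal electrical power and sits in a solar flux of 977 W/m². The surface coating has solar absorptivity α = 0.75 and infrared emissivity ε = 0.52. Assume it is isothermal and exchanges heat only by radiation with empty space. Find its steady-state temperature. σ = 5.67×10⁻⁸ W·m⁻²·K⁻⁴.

T ≈ 419 K

At steady state, absorbed solar power + internal power = radiated power.
Absorbed: α·S·A_cross = 0.75·977·0.8320 = 609.6 W (cross-section A).
Total input = 609.6 + 897 = 1507 W.
Radiated: εσ·A_surf·T⁴ with A_surf = 2A = 1.664 m².
T⁴ = 1507/(0.52·5.67×10⁻⁸·1.664) = 3.071×10¹⁰ K⁴.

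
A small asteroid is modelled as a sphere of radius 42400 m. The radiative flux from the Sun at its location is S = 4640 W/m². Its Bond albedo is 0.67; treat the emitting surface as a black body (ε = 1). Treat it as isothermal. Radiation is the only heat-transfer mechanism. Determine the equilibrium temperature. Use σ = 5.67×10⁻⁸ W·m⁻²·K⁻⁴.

T ≈ 287 K

At equilibrium, absorbed power = emitted power.
Absorbing cross-section = πr² = 5.648×10⁹ m²; emitting surface = 4πr² = 2.259×10¹⁰ m² (ratio 4).
(1−a)S·A_cross = εσ·A_surf·T⁴  ⇒  T⁴ = (1−a)S/(4σ).
T⁴ = 0.330·4640/(4·5.67×10⁻⁸) = 6.751×10⁹ K⁴.
T = (6.751×10⁹)^(1/4).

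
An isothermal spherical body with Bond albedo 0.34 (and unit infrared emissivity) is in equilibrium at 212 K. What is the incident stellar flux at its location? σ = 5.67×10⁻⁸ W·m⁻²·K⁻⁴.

(1−a)S·πr² = σ·4πr²·T⁴ ⇒ S = 4σT⁴/(1−a).
S = 4·5.67×10⁻⁸·2.020×10⁹/0.660.

S ≈ 694 W/m²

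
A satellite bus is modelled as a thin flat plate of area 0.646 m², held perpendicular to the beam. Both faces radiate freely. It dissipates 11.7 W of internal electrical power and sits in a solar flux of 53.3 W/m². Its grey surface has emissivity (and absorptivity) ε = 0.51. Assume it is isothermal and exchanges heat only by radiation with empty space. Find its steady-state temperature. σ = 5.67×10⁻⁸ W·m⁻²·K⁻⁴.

T ≈ 167 K

At steady state, absorbed solar power + internal power = radiated power.
Absorbed: α·S·A_cross = 0.51·53.3·0.6460 = 17.56 W (cross-section A).
Total input = 17.56 + 11.7 = 29.26 W.
Radiated: εσ·A_surf·T⁴ with A_surf = 2A = 1.292 m².
T⁴ = 29.26/(0.51·5.67×10⁻⁸·1.292) = 7.832×10⁸ K⁴.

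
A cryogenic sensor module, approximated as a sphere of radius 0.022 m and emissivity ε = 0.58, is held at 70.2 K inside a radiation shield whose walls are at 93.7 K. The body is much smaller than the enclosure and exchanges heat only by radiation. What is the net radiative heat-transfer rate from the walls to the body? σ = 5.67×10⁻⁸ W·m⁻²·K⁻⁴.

P_net ≈ 0.0106 W

For a small grey body in a large enclosure: P_net = εσA(T_body⁴ − T_wall⁴).
A = 4πr² = 0.006082 m²; T_body⁴ − T_wall⁴ = 2.429×10⁷ − 7.708×10⁷ = -5.280×10⁷ K⁴.
|P_net| = 0.58·5.67×10⁻⁸·0.006082·5.280×10⁷.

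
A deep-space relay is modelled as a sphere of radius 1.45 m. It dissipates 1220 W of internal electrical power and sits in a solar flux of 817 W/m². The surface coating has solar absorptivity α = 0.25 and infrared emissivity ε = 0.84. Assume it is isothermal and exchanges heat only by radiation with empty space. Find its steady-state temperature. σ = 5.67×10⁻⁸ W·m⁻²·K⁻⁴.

T ≈ 213 K

At steady state, absorbed solar power + internal power = radiated power.
Absorbed: α·S·A_cross = 0.25·817·6.605 = 1349 W (cross-section πr²).
Total input = 1349 + 1220 = 2569 W.
Radiated: εσ·A_surf·T⁴ with A_surf = 4πr² = 26.42 m².
T⁴ = 2569/(0.84·5.67×10⁻⁸·26.42) = 2.042×10⁹ K⁴.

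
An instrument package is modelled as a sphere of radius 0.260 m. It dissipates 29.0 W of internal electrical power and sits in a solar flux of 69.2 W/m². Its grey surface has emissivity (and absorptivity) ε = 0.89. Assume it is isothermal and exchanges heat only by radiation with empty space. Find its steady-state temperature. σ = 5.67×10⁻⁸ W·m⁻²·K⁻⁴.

T ≈ 177 K

At steady state, absorbed solar power + internal power = radiated power.
Absorbed: α·S·A_cross = 0.89·69.2·0.2124 = 13.08 W (cross-section πr²).
Total input = 13.08 + 29.0 = 42.08 W.
Radiated: εσ·A_surf·T⁴ with A_surf = 4πr² = 0.8495 m².
T⁴ = 42.08/(0.89·5.67×10⁻⁸·0.8495) = 9.816×10⁸ K⁴.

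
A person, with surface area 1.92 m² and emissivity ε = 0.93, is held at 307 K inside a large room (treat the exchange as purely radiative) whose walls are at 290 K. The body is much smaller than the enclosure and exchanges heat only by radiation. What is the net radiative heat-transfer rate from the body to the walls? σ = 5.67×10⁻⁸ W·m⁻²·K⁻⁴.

For a small grey body in a large enclosure: P_net = εσA(T_body⁴ − T_wall⁴).
A = 1.92 m²; T_body⁴ − T_wall⁴ = 8.883×10⁹ − 7.073×10⁹ = 1.810×10⁹ K⁴.
|P_net| = 0.93·5.67×10⁻⁸·1.920·1.810×10⁹.

P_net ≈ 183 W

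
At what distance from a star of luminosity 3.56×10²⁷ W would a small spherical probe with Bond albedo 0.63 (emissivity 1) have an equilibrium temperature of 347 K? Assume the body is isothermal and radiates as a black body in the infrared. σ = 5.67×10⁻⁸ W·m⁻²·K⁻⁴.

d ≈ 1.79×10¹¹ m

For an isothermal black-emitting sphere, (1−a)S·πr² = σ·4πr²·T⁴ ⇒ S = 4σT⁴/(1−a).
S = 4·5.67×10⁻⁸·(347)⁴/0.370 = 8887 W/m².
Flux falls as S = L/(4πd²), so d = √(L/(4πS)) = √(3.56×10²⁷/(4π·8887)).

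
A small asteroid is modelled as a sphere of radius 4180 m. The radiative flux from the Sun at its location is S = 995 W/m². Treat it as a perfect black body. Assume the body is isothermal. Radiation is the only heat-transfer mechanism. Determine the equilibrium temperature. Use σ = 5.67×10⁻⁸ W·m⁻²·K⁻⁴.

At equilibrium, absorbed power = emitted power.
Absorbing cross-section = πr² = 5.489×10⁷ m²; emitting surface = 4πr² = 2.196×10⁸ m² (ratio 4).
S·A_cross = εσ·A_surf·T⁴  ⇒  T⁴ = S/(4σ).
T⁴ = 1.00·995/(4·5.67×10⁻⁸) = 4.387×10⁹ K⁴.
T = (4.387×10⁹)^(1/4).

T ≈ 257 K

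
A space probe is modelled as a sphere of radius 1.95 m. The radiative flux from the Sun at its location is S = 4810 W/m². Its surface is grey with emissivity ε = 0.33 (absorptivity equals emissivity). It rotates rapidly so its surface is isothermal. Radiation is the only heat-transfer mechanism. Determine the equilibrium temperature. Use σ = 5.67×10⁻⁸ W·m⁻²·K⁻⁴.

At equilibrium, absorbed power = emitted power.
Absorbing cross-section = πr² = 11.95 m²; emitting surface = 4πr² = 47.78 m² (ratio 4).
εS·A_cross = εσ·A_surf·T⁴  ⇒  T⁴ = S/(4σ)   (ε cancels).
T⁴ = 4810/(4·5.67×10⁻⁸) = 2.121×10¹⁰ K⁴.
T = (2.121×10¹⁰)^(1/4).

T ≈ 382 K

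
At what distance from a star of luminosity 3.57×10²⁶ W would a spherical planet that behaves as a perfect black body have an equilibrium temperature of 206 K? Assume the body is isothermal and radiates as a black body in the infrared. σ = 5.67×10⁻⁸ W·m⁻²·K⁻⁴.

d ≈ 2.64×10¹¹ m

For an isothermal black-emitting sphere, (1−a)S·πr² = σ·4πr²·T⁴ ⇒ S = 4σT⁴/(1−a).
S = 4·5.67×10⁻⁸·(206)⁴/1.00 = 408.4 W/m².
Flux falls as S = L/(4πd²), so d = √(L/(4πS)) = √(3.57×10²⁶/(4π·408.4)).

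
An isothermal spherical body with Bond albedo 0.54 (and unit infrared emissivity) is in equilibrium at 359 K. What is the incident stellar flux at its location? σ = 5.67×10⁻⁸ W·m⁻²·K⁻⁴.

(1−a)S·πr² = σ·4πr²·T⁴ ⇒ S = 4σT⁴/(1−a).
S = 4·5.67×10⁻⁸·1.661×10¹⁰/0.460.

S ≈ 8190 W/m²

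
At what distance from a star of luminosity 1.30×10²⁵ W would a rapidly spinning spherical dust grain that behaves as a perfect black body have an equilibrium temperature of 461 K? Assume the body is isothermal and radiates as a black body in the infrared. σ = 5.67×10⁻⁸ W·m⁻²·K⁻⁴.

For an isothermal black-emitting sphere, (1−a)S·πr² = σ·4πr²·T⁴ ⇒ S = 4σT⁴/(1−a).
S = 4·5.67×10⁻⁸·(461)⁴/1.00 = 10240 W/m².
Flux falls as S = L/(4πd²), so d = √(L/(4πS)) = √(1.30×10²⁵/(4π·10240)).

d ≈ 1.00×10¹⁰ m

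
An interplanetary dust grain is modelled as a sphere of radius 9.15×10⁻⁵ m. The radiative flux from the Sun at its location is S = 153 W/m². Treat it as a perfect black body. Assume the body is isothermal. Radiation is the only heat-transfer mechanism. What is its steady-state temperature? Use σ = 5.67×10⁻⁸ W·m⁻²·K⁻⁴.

T ≈ 161 K

At equilibrium, absorbed power = emitted power.
Absorbing cross-section = πr² = 2.630×10⁻⁸ m²; emitting surface = 4πr² = 1.052×10⁻⁷ m² (ratio 4).
S·A_cross = εσ·A_surf·T⁴  ⇒  T⁴ = S/(4σ).
T⁴ = 1.00·153/(4·5.67×10⁻⁸) = 6.746×10⁸ K⁴.
T = (6.746×10⁸)^(1/4).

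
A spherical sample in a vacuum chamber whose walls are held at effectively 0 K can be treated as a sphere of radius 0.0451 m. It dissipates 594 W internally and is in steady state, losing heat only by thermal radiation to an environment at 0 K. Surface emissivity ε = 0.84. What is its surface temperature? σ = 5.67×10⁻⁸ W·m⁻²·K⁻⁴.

T ≈ 836 K

Steady state: internal power = radiated power, P = εσA T⁴.
Radiating area A = 4πr² = 0.02556 m².
T⁴ = P/(εσA) = 594/(0.84·5.67×10⁻⁸·0.02556) = 4.879×10¹¹ K⁴.
T = (4.879×10¹¹)^(1/4).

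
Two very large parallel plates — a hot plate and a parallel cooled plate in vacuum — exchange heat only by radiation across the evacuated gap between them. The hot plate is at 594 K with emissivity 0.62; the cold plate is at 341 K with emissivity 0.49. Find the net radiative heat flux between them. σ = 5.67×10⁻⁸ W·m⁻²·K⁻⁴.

q ≈ 2370 W/m²

For two infinite grey parallel plates, q = σ(T₁⁴ − T₂⁴)/(1/ε₁ + 1/ε₂ − 1).
T₁⁴ − T₂⁴ = 1.245×10¹¹ − 1.352×10¹⁰ = 1.110×10¹¹ K⁴.
1/ε₁ + 1/ε₂ − 1 = 1.613 + 2.041 − 1 = 2.654.
q = 5.67×10⁻⁸ × 1.110×10¹¹ / 2.654.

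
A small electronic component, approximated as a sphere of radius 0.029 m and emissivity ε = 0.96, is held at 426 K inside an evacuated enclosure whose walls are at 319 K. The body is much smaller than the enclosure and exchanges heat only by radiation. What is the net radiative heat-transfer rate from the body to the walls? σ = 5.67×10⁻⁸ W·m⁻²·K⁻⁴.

For a small grey body in a large enclosure: P_net = εσA(T_body⁴ − T_wall⁴).
A = 4πr² = 0.01057 m²; T_body⁴ − T_wall⁴ = 3.293×10¹⁰ − 1.036×10¹⁰ = 2.258×10¹⁰ K⁴.
|P_net| = 0.96·5.67×10⁻⁸·0.01057·2.258×10¹⁰.

P_net ≈ 13.0 W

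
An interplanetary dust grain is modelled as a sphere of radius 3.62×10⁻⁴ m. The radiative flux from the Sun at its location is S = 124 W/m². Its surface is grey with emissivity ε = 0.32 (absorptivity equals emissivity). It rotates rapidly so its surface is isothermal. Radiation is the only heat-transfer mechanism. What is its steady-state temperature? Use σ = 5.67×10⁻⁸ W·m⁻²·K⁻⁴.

At equilibrium, absorbed power = emitted power.
Absorbing cross-section = πr² = 4.117×10⁻⁷ m²; emitting surface = 4πr² = 1.647×10⁻⁶ m² (ratio 4).
εS·A_cross = εσ·A_surf·T⁴  ⇒  T⁴ = S/(4σ)   (ε cancels).
T⁴ = 124/(4·5.67×10⁻⁸) = 5.467×10⁸ K⁴.
T = (5.467×10⁸)^(1/4).

T ≈ 153 K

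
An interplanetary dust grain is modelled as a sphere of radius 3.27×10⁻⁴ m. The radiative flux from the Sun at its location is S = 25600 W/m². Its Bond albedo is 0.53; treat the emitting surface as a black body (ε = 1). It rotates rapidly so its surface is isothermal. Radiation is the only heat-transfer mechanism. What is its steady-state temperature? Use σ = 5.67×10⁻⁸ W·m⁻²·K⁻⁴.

At equilibrium, absorbed power = emitted power.
Absorbing cross-section = πr² = 3.359×10⁻⁷ m²; emitting surface = 4πr² = 1.344×10⁻⁶ m² (ratio 4).
(1−a)S·A_cross = εσ·A_surf·T⁴  ⇒  T⁴ = (1−a)S/(4σ).
T⁴ = 0.470·25600/(4·5.67×10⁻⁸) = 5.305×10¹⁰ K⁴.
T = (5.305×10¹⁰)^(1/4).

T ≈ 480 K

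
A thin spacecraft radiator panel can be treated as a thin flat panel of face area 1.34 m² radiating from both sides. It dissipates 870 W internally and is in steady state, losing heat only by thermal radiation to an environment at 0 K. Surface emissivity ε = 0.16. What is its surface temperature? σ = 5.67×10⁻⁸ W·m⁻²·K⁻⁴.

Steady state: internal power = radiated power, P = εσA T⁴.
Radiating area A = 2·1.34 = 2.680 m².
T⁴ = P/(εσA) = 870/(0.16·5.67×10⁻⁸·2.680) = 3.578×10¹⁰ K⁴.
T = (3.578×10¹⁰)^(1/4).

T ≈ 435 K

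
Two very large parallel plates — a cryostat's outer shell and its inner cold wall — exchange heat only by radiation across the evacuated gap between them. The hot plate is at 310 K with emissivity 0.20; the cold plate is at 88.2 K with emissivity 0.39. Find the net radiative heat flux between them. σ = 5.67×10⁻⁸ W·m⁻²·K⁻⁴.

q ≈ 79.2 W/m²

For two infinite grey parallel plates, q = σ(T₁⁴ − T₂⁴)/(1/ε₁ + 1/ε₂ − 1).
T₁⁴ − T₂⁴ = 9.235×10⁹ − 6.052×10⁷ = 9.175×10⁹ K⁴.
1/ε₁ + 1/ε₂ − 1 = 5.000 + 2.564 − 1 = 6.564.
q = 5.67×10⁻⁸ × 9.175×10⁹ / 6.564.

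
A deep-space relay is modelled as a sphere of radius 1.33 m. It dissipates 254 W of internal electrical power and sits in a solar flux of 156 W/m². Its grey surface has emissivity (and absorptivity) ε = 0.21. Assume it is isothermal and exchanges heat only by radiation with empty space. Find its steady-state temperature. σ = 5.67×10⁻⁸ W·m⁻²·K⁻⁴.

At steady state, absorbed solar power + internal power = radiated power.
Absorbed: α·S·A_cross = 0.21·156·5.557 = 182.1 W (cross-section πr²).
Total input = 182.1 + 254 = 436.1 W.
Radiated: εσ·A_surf·T⁴ with A_surf = 4πr² = 22.23 m².
T⁴ = 436.1/(0.21·5.67×10⁻⁸·22.23) = 1.647×10⁹ K⁴.

T ≈ 201 K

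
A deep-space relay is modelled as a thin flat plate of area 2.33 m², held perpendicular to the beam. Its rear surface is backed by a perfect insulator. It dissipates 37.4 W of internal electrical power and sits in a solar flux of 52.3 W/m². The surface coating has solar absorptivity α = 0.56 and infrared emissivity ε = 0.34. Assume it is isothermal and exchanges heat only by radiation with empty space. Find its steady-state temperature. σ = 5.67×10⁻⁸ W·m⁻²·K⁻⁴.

T ≈ 220 K

At steady state, absorbed solar power + internal power = radiated power.
Absorbed: α·S·A_cross = 0.56·52.3·2.330 = 68.24 W (cross-section A).
Total input = 68.24 + 37.4 = 105.6 W.
Radiated: εσ·A_surf·T⁴ with A_surf = A = 2.330 m².
T⁴ = 105.6/(0.34·5.67×10⁻⁸·2.330) = 2.352×10⁹ K⁴.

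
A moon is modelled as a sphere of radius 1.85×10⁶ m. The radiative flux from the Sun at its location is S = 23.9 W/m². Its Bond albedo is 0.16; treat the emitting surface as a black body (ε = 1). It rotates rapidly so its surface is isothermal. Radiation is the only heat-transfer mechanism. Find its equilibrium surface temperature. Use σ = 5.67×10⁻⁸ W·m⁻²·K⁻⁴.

At equilibrium, absorbed power = emitted power.
Absorbing cross-section = πr² = 1.075×10¹³ m²; emitting surface = 4πr² = 4.301×10¹³ m² (ratio 4).
(1−a)S·A_cross = εσ·A_surf·T⁴  ⇒  T⁴ = (1−a)S/(4σ).
T⁴ = 0.840·23.9/(4·5.67×10⁻⁸) = 8.852×10⁷ K⁴.
T = (8.852×10⁷)^(1/4).

T ≈ 97.0 K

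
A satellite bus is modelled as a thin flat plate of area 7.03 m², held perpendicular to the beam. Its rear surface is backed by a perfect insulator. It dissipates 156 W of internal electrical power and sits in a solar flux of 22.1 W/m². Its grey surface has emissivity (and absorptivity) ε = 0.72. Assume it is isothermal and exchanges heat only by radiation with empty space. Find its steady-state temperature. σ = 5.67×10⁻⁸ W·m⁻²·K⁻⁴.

T ≈ 175 K

At steady state, absorbed solar power + internal power = radiated power.
Absorbed: α·S·A_cross = 0.72·22.1·7.030 = 111.9 W (cross-section A).
Total input = 111.9 + 156 = 267.9 W.
Radiated: εσ·A_surf·T⁴ with A_surf = A = 7.030 m².
T⁴ = 267.9/(0.72·5.67×10⁻⁸·7.030) = 9.333×10⁸ K⁴.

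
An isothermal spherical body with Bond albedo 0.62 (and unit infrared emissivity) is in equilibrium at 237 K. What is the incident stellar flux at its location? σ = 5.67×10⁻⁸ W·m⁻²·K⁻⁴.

S ≈ 1880 W/m²

(1−a)S·πr² = σ·4πr²·T⁴ ⇒ S = 4σT⁴/(1−a).
S = 4·5.67×10⁻⁸·3.155×10⁹/0.380.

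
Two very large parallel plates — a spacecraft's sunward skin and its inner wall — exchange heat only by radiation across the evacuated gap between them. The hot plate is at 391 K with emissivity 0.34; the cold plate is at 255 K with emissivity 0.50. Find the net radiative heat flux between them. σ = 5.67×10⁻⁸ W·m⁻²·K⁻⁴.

q ≈ 275 W/m²

For two infinite grey parallel plates, q = σ(T₁⁴ − T₂⁴)/(1/ε₁ + 1/ε₂ − 1).
T₁⁴ − T₂⁴ = 2.337×10¹⁰ − 4.228×10⁹ = 1.914×10¹⁰ K⁴.
1/ε₁ + 1/ε₂ − 1 = 2.941 + 2.000 − 1 = 3.941.
q = 5.67×10⁻⁸ × 1.914×10¹⁰ / 3.941.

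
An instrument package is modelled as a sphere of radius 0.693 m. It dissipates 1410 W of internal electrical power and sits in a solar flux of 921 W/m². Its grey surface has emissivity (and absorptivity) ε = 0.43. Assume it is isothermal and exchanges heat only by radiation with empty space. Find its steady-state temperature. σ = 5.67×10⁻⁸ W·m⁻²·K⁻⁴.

T ≈ 342 K

At steady state, absorbed solar power + internal power = radiated power.
Absorbed: α·S·A_cross = 0.43·921·1.509 = 597.5 W (cross-section πr²).
Total input = 597.5 + 1410 = 2008 W.
Radiated: εσ·A_surf·T⁴ with A_surf = 4πr² = 6.035 m².
T⁴ = 2008/(0.43·5.67×10⁻⁸·6.035) = 1.364×10¹⁰ K⁴.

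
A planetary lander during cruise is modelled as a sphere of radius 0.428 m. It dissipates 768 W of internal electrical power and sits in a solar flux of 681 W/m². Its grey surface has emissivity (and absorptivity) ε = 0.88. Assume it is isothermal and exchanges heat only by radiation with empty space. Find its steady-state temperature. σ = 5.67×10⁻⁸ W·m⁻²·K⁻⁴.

T ≈ 314 K

At steady state, absorbed solar power + internal power = radiated power.
Absorbed: α·S·A_cross = 0.88·681·0.5755 = 344.9 W (cross-section πr²).
Total input = 344.9 + 768 = 1113 W.
Radiated: εσ·A_surf·T⁴ with A_surf = 4πr² = 2.302 m².
T⁴ = 1113/(0.88·5.67×10⁻⁸·2.302) = 9.689×10⁹ K⁴.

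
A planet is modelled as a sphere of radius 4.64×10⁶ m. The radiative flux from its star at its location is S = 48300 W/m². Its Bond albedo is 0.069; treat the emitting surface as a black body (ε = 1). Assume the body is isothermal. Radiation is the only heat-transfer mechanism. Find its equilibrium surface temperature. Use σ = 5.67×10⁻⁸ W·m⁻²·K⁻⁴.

At equilibrium, absorbed power = emitted power.
Absorbing cross-section = πr² = 6.764×10¹³ m²; emitting surface = 4πr² = 2.705×10¹⁴ m² (ratio 4).
(1−a)S·A_cross = εσ·A_surf·T⁴  ⇒  T⁴ = (1−a)S/(4σ).
T⁴ = 0.931·48300/(4·5.67×10⁻⁸) = 1.983×10¹¹ K⁴.
T = (1.983×10¹¹)^(1/4).

T ≈ 667 K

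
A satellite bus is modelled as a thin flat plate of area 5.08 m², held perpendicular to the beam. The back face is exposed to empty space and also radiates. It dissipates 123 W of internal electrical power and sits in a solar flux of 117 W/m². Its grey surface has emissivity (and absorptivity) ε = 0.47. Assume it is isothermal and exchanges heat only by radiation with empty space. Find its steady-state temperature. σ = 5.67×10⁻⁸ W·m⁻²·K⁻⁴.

T ≈ 196 K

At steady state, absorbed solar power + internal power = radiated power.
Absorbed: α·S·A_cross = 0.47·117·5.080 = 279.3 W (cross-section A).
Total input = 279.3 + 123 = 402.3 W.
Radiated: εσ·A_surf·T⁴ with A_surf = 2A = 10.16 m².
T⁴ = 402.3/(0.47·5.67×10⁻⁸·10.16) = 1.486×10⁹ K⁴.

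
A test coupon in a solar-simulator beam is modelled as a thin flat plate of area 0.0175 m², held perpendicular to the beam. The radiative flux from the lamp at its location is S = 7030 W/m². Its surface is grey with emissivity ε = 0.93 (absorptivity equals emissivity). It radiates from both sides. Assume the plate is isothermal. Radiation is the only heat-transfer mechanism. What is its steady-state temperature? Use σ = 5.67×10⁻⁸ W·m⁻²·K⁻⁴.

T ≈ 499 K

At equilibrium, absorbed power = emitted power.
Absorbing cross-section = A = 0.01750 m²; emitting surface = 2A = 0.03500 m² (ratio 2).
εS·A_cross = εσ·A_surf·T⁴  ⇒  T⁴ = S/(2σ)   (ε cancels).
T⁴ = 7030/(2·5.67×10⁻⁸) = 6.199×10¹⁰ K⁴.
T = (6.199×10¹⁰)^(1/4).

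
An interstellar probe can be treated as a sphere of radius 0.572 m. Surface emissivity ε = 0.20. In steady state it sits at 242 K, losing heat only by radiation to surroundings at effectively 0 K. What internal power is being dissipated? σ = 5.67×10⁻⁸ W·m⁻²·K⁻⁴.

P ≈ 160 W

Steady state: P = εσA T⁴.
A = 4πr² = 4.112 m²; T⁴ = (242)⁴ = 3.430×10⁹ K⁴.
P = 0.20 × 5.67×10⁻⁸ × 4.112 × 3.430×10⁹.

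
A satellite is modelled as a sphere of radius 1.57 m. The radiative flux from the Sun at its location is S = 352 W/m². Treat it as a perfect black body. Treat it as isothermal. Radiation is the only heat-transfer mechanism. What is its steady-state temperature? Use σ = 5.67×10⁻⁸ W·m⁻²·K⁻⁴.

At equilibrium, absorbed power = emitted power.
Absorbing cross-section = πr² = 7.744 m²; emitting surface = 4πr² = 30.97 m² (ratio 4).
S·A_cross = εσ·A_surf·T⁴  ⇒  T⁴ = S/(4σ).
T⁴ = 1.00·352/(4·5.67×10⁻⁸) = 1.552×10⁹ K⁴.
T = (1.552×10⁹)^(1/4).

T ≈ 198 K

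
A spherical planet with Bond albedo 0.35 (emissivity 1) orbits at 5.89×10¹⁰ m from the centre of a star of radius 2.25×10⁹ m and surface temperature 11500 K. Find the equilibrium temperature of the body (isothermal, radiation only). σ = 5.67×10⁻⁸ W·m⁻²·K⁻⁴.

The star's surface emits σT_*⁴; at distance d the flux is S = σT_*⁴(R_*/d)².
S = 5.67×10⁻⁸·(11500)⁴·(2.25×10⁹/5.89×10¹⁰)² = 1.447×10⁶ W/m².
For an isothermal sphere T⁴ = (1−a)S/(4σ) = 4.147×10¹² K⁴.

T ≈ 1430 K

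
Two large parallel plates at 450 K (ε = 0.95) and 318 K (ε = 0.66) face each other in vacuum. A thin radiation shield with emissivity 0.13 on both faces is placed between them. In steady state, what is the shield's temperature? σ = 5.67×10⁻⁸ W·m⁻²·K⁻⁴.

T_s ≈ 402 K

In steady state the net flux on the hot side equals that on the cold side.
σ(T₁⁴−T_s⁴)/D₁ = σ(T_s⁴−T₂⁴)/D₂, with D₁ = 1/ε₁+1/ε_s−1 = 7.745, D₂ = 1/ε_s+1/ε₂−1 = 8.207.
Solve for T_s⁴: T_s⁴ = (D₂·T₁⁴ + D₁·T₂⁴)/(D₁+D₂) = 2.606×10¹⁰ K⁴.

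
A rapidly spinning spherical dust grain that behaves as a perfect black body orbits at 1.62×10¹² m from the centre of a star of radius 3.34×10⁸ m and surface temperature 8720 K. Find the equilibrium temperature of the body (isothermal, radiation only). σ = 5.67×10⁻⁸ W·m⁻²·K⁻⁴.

T ≈ 88.5 K

The star's surface emits σT_*⁴; at distance d the flux is S = σT_*⁴(R_*/d)².
S = 5.67×10⁻⁸·(8720)⁴·(3.34×10⁸/1.62×10¹²)² = 13.94 W/m².
For an isothermal sphere T⁴ = (1−a)S/(4σ) = 6.144×10⁷ K⁴.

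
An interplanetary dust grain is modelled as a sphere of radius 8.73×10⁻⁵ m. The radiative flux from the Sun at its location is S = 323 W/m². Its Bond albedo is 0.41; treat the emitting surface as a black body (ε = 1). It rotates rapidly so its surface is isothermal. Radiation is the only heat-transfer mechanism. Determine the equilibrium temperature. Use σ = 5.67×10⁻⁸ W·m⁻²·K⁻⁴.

T ≈ 170 K

At equilibrium, absorbed power = emitted power.
Absorbing cross-section = πr² = 2.394×10⁻⁸ m²; emitting surface = 4πr² = 9.577×10⁻⁸ m² (ratio 4).
(1−a)S·A_cross = εσ·A_surf·T⁴  ⇒  T⁴ = (1−a)S/(4σ).
T⁴ = 0.590·323/(4·5.67×10⁻⁸) = 8.403×10⁸ K⁴.
T = (8.403×10⁸)^(1/4).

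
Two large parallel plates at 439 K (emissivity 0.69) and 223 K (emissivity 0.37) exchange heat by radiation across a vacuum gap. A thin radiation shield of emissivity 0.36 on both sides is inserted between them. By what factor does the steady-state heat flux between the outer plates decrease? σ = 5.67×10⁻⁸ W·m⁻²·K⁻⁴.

factor ≈ 2.45

Without shield: q₀ = σΔ(T⁴)/(1/ε₁+1/ε₂−1) with denominator 3.152.
With shield the two gaps are in series; the resistances add: (1/ε₁+1/ε_s−1)+(1/ε_s+1/ε₂−1) = 3.227+4.480 = 7.708.
Heat-flux ratio q₀/q = 7.708/3.152.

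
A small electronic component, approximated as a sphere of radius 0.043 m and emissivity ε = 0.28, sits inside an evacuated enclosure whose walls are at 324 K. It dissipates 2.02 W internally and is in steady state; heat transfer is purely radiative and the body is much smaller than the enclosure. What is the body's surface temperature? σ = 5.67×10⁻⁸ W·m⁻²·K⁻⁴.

T ≈ 358 K

For a small grey body in a large enclosure, net radiated power = εσA(T⁴ − T_w⁴).
Steady state: P = εσA(T⁴ − T_w⁴) with A = 4πr² = 0.02324 m².
T⁴ = P/(εσA) + T_w⁴ = 2.02/(0.28·5.67×10⁻⁸·0.02324) + (324)⁴
    = 5.476×10⁹ + 1.102×10¹⁰ = 1.650×10¹⁰ K⁴.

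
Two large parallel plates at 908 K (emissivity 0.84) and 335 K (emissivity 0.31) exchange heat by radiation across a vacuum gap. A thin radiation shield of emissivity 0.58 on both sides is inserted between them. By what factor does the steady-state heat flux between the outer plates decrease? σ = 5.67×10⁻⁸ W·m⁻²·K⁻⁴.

Without shield: q₀ = σΔ(T⁴)/(1/ε₁+1/ε₂−1) with denominator 3.416.
With shield the two gaps are in series; the resistances add: (1/ε₁+1/ε_s−1)+(1/ε_s+1/ε₂−1) = 1.915+3.950 = 5.865.
Heat-flux ratio q₀/q = 5.865/3.416.

factor ≈ 1.72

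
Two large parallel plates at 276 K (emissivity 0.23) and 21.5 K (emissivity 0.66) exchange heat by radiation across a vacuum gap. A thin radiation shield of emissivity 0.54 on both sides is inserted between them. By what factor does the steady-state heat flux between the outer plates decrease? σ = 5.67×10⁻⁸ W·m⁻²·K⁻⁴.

factor ≈ 1.56

Without shield: q₀ = σΔ(T⁴)/(1/ε₁+1/ε₂−1) with denominator 4.863.
With shield the two gaps are in series; the resistances add: (1/ε₁+1/ε_s−1)+(1/ε_s+1/ε₂−1) = 5.200+2.367 = 7.567.
Heat-flux ratio q₀/q = 7.567/4.863.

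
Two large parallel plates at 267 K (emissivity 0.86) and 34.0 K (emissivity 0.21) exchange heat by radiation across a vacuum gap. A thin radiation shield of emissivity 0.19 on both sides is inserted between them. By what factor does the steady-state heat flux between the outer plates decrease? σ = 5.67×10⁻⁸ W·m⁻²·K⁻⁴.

Without shield: q₀ = σΔ(T⁴)/(1/ε₁+1/ε₂−1) with denominator 4.925.
With shield the two gaps are in series; the resistances add: (1/ε₁+1/ε_s−1)+(1/ε_s+1/ε₂−1) = 5.426+9.025 = 14.45.
Heat-flux ratio q₀/q = 14.45/4.925.

factor ≈ 2.93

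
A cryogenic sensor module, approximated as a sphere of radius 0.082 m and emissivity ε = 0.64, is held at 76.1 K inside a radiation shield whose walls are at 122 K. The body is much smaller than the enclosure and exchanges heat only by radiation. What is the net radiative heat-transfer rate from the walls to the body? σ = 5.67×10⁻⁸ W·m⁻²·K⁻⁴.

P_net ≈ 0.576 W

For a small grey body in a large enclosure: P_net = εσA(T_body⁴ − T_wall⁴).
A = 4πr² = 0.08450 m²; T_body⁴ − T_wall⁴ = 3.354×10⁷ − 2.215×10⁸ = -1.880×10⁸ K⁴.
|P_net| = 0.64·5.67×10⁻⁸·0.08450·1.880×10⁸.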